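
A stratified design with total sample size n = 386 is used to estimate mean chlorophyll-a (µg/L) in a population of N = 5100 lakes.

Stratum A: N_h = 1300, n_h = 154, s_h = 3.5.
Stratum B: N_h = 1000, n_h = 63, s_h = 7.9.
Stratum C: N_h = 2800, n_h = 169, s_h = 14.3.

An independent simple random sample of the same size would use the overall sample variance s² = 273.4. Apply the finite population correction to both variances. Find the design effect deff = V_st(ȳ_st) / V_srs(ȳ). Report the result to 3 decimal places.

V̂(ȳ_st) = Σ W_h² (1 − n_h/N_h) s_h²/n_h, with W_h = N_h/N and N = 5100:
  stratum A: (1300/5100)²·(1 − 154/1300)·3.5²/154 = 0.0045562
  stratum B: (1000/5100)²·(1 − 63/1000)·7.9²/63 = 0.0356872
  stratum C: (2800/5100)²·(1 − 169/2800)·14.3²/169 = 0.342708
V_st = 0.382951
V_srs = (1 − 386/5100)·273.4/386 = 0.654682
deff = V_st / V_srs = 0.382951/0.654682 = 0.5849

deff ≈ 0.585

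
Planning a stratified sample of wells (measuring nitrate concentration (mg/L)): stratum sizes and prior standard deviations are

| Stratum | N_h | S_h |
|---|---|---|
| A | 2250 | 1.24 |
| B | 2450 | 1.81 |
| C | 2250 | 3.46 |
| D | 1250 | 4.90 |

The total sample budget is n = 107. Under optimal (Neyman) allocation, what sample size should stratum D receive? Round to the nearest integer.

31

Neyman allocation: n_h = n · N_h S_h / Σ N_i S_i, with n = 107.
  stratum A: N_h·S_h = 2250·1.24 = 2790.00
  stratum B: N_h·S_h = 2450·1.81 = 4434.50
  stratum C: N_h·S_h = 2250·3.46 = 7785.00
  stratum D: N_h·S_h = 1250·4.90 = 6125.00
Σ N_h S_h = 21134.50
n for stratum D = 107·6125.00/21134.50 = 31.010 → 31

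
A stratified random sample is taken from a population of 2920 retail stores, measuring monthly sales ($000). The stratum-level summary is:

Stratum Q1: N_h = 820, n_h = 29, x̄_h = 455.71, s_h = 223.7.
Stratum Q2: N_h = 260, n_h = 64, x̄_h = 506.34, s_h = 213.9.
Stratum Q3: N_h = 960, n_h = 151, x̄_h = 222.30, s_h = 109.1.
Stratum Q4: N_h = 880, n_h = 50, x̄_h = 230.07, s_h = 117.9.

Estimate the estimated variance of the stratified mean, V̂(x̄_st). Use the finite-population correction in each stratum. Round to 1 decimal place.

V̂(x̄_st) ≈ 166.5

V̂(x̄_st) = Σ W_h² (1 − n_h/N_h) s_h²/n_h, with W_h = N_h/N and N = 2920:
  stratum Q1: (820/2920)²·(1 − 29/820)·223.7²/29 = 131.268
  stratum Q2: (260/2920)²·(1 − 64/260)·213.9²/64 = 4.27273
  stratum Q3: (960/2920)²·(1 − 151/960)·109.1²/151 = 7.18004
  stratum Q4: (880/2920)²·(1 − 50/880)·117.9²/50 = 23.8151
V̂(x̄_st) = 166.536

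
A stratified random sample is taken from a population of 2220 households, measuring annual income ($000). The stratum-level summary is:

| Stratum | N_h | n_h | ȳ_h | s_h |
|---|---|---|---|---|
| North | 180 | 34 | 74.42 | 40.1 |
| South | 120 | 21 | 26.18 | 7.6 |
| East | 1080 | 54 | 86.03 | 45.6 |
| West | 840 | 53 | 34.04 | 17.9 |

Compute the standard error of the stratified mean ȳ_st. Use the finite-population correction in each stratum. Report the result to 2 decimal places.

SE(ȳ_st) ≈ 3.12

V̂(ȳ_st) = Σ W_h² (1 − n_h/N_h) s_h²/n_h, with W_h = N_h/N and N = 2220:
  stratum North: (180/2220)²·(1 − 34/180)·40.1²/34 = 0.252191
  stratum South: (120/2220)²·(1 − 21/120)·7.6²/21 = 0.00663007
  stratum East: (1080/2220)²·(1 − 54/1080)·45.6²/54 = 8.65767
  stratum West: (840/2220)²·(1 − 53/840)·17.9²/53 = 0.81092
V̂(ȳ_st) = 9.72741
SE(ȳ_st) = √9.72741 = 3.11888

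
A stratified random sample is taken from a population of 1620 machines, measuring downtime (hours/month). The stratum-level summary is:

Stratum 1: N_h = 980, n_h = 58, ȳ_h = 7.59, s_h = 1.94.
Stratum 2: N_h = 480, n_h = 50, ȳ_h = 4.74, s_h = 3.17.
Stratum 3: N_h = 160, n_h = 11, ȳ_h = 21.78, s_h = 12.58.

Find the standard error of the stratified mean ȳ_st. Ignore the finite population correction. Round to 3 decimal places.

SE(ȳ_st) ≈ 0.426

V̂(ȳ_st) = Σ W_h² s_h²/n_h, with W_h = N_h/N and N = 1620:
  stratum 1: (980/1620)²·1.94²/58 = 0.0237464
  stratum 2: (480/1620)²·3.17²/50 = 0.0176442
  stratum 3: (160/1620)²·12.58²/11 = 0.140339
V̂(ȳ_st) = 0.18173
SE(ȳ_st) = √0.18173 = 0.426298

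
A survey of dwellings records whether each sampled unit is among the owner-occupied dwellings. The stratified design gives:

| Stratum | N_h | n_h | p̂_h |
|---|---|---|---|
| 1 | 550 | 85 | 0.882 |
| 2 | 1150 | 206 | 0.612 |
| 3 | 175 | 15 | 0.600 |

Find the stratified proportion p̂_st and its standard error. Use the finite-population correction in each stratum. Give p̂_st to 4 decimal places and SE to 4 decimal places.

N = 1875; stratum weights W_h = N_h/N.
p̂_st = Σ W_h p̂_h = (550·0.882 + 1150·0.612 + 175·0.600)/1875 = 0.69008
V̂(p̂_st) = Σ W_h² (1 − n_h/N_h) p̂_h(1−p̂_h)/(n_h−1):
  stratum 1: (550/1875)²·(1 − 85/550)·0.882·0.118/84 = 9.01331e-05
  stratum 2: (1150/1875)²·(1 − 206/1150)·0.612·0.388/205 = 0.000357682
  stratum 3: (175/1875)²·(1 − 15/175)·0.600·0.400/14 = 0.000136533
V̂(p̂_st) = 0.000584348; SE = √V̂ = 0.0241733

p̂_st ≈ 0.6901, SE ≈ 0.0242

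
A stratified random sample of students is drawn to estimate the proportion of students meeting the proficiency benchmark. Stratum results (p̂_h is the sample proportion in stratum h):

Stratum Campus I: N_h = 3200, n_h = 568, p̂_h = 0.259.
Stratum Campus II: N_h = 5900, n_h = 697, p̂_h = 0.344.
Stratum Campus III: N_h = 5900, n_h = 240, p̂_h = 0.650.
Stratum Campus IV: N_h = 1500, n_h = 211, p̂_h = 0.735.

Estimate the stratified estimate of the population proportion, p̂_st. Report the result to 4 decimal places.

N = 16500; stratum weights W_h = N_h/N.
p̂_st = Σ W_h p̂_h = (3200·0.259 + 5900·0.344 + 5900·0.650 + 1500·0.735)/16500 = 0.47248

p̂_st ≈ 0.4725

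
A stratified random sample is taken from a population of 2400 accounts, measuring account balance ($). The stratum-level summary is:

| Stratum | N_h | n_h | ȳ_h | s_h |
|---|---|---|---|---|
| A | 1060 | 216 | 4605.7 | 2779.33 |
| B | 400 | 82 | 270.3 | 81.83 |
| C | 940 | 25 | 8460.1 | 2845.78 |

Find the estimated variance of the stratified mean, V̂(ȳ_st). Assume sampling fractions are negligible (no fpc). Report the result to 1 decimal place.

V̂(ȳ_st) = Σ W_h² s_h²/n_h, with W_h = N_h/N and N = 2400:
  stratum A: (1060/2400)²·2779.33²/216 = 6976.15
  stratum B: (400/2400)²·81.83²/82 = 2.26834
  stratum C: (940/2400)²·2845.78²/25 = 49693.1
V̂(ȳ_st) = 56671.5

V̂(ȳ_st) ≈ 56671.5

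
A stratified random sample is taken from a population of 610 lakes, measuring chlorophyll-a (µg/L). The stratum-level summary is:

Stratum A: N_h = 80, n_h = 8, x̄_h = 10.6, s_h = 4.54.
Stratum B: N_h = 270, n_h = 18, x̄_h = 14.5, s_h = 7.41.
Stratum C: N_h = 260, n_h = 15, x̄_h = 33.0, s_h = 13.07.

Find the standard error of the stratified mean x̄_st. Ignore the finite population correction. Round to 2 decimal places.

SE(x̄_st) ≈ 1.65

V̂(x̄_st) = Σ W_h² s_h²/n_h, with W_h = N_h/N and N = 610:
  stratum A: (80/610)²·4.54²/8 = 0.0443141
  stratum B: (270/610)²·7.41²/18 = 0.597629
  stratum C: (260/610)²·13.07²/15 = 2.06894
V̂(x̄_st) = 2.71088
SE(x̄_st) = √2.71088 = 1.64647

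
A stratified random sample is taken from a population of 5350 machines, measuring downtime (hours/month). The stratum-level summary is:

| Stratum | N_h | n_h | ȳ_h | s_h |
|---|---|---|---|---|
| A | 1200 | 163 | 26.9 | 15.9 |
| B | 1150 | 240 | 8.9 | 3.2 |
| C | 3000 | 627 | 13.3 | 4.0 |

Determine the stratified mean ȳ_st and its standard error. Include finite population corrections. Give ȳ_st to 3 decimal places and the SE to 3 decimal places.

ȳ_st ≈ 15.405, SE ≈ 0.274

ȳ_st = Σ W_h ȳ_h = (1200·26.9 + 1150·8.9 + 3000·13.3)/5350 = 15.40467
V̂(ȳ_st) = Σ W_h² (1 − n_h/N_h) s_h²/n_h, with W_h = N_h/N and N = 5350:
  stratum A: (1200/5350)²·(1 − 163/1200)·15.9²/163 = 0.0674309
  stratum B: (1150/5350)²·(1 − 240/1150)·3.2²/240 = 0.00155998
  stratum C: (3000/5350)²·(1 − 627/3000)·4.0²/627 = 0.00634693
V̂(ȳ_st) = 0.0753378
SE(ȳ_st) = √0.0753378 = 0.274477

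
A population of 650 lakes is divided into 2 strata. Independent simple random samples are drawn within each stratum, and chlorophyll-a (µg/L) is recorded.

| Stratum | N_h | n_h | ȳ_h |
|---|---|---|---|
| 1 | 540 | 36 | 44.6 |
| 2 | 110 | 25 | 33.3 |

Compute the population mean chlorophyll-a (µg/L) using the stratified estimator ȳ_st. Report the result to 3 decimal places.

ȳ_st ≈ 42.688

N = Σ N_h = 650. Stratum weights W_h = N_h/N.
ȳ_st = (540·44.6 + 110·33.3) / 650 = 42.68769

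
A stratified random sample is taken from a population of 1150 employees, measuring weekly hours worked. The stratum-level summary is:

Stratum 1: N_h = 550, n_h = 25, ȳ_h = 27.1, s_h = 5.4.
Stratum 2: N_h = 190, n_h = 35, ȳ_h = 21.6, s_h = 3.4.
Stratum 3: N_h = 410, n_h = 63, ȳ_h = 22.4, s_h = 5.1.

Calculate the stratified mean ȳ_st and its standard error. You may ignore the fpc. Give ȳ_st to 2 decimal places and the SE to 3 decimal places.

ȳ_st ≈ 24.52, SE ≈ 0.573

ȳ_st = Σ W_h ȳ_h = (550·27.1 + 190·21.6 + 410·22.4)/1150 = 24.51565
V̂(ȳ_st) = Σ W_h² s_h²/n_h, with W_h = N_h/N and N = 1150:
  stratum 1: (550/1150)²·5.4²/25 = 0.266795
  stratum 2: (190/1150)²·3.4²/35 = 0.00901574
  stratum 3: (410/1150)²·5.1²/63 = 0.0524773
V̂(ȳ_st) = 0.328288
SE(ȳ_st) = √0.328288 = 0.572964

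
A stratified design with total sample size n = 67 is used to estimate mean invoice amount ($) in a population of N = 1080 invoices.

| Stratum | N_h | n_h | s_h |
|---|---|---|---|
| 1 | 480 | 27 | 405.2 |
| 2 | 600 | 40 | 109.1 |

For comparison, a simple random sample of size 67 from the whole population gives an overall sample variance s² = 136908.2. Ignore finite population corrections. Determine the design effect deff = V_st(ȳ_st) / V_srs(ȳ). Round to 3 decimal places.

deff ≈ 0.633

V̂(ȳ_st) = Σ W_h² s_h²/n_h, with W_h = N_h/N and N = 1080:
  stratum 1: (480/1080)²·405.2²/27 = 1201.19
  stratum 2: (600/1080)²·109.1²/40 = 91.8427
V_st = 1293.03
V_srs = s²/n = 136908.2/67 = 2043.41
deff = V_st / V_srs = 1293.03/2043.41 = 0.6328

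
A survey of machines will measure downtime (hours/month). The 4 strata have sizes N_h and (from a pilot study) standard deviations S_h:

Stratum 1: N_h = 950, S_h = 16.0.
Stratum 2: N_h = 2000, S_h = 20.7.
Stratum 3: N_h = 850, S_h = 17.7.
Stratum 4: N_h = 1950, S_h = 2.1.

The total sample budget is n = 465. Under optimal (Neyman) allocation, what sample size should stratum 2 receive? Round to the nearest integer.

254

Neyman allocation: n_h = n · N_h S_h / Σ N_i S_i, with n = 465.
  stratum 1: N_h·S_h = 950·16.0 = 15200.00
  stratum 2: N_h·S_h = 2000·20.7 = 41400.00
  stratum 3: N_h·S_h = 850·17.7 = 15045.00
  stratum 4: N_h·S_h = 1950·2.1 = 4095.00
Σ N_h S_h = 75740.00
n for stratum 2 = 465·41400.00/75740.00 = 254.172 → 254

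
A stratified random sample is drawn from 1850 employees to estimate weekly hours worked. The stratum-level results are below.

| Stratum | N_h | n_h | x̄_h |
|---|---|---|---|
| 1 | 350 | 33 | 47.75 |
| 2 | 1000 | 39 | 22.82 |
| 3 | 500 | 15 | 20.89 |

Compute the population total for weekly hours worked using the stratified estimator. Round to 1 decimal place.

τ̂_st ≈ 49977.5

τ̂_st = Σ N_h x̄_h = 350·47.75 + 1000·22.82 + 500·20.89 = 49977.5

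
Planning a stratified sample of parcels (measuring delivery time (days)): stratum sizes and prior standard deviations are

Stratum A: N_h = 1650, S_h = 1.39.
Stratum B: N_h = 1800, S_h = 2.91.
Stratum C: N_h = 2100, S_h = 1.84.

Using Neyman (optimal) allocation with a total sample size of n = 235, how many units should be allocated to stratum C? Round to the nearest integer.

Neyman allocation: n_h = n · N_h S_h / Σ N_i S_i, with n = 235.
  stratum A: N_h·S_h = 1650·1.39 = 2293.50
  stratum B: N_h·S_h = 1800·2.91 = 5238.00
  stratum C: N_h·S_h = 2100·1.84 = 3864.00
Σ N_h S_h = 11395.50
n for stratum C = 235·3864.00/11395.50 = 79.684 → 80

80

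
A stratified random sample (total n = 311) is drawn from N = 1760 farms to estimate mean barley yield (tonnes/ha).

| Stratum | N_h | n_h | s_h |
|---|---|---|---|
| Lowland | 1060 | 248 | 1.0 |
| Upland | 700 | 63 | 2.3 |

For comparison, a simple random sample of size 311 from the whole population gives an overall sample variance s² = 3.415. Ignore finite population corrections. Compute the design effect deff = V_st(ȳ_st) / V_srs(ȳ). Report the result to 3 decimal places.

V̂(ȳ_st) = Σ W_h² s_h²/n_h, with W_h = N_h/N and N = 1760:
  stratum Lowland: (1060/1760)²·1.0²/248 = 0.00146263
  stratum Upland: (700/1760)²·2.3²/63 = 0.0132827
V_st = 0.0147453
V_srs = s²/n = 3.415/311 = 0.0109807
deff = V_st / V_srs = 0.0147453/0.0109807 = 1.3428

deff ≈ 1.343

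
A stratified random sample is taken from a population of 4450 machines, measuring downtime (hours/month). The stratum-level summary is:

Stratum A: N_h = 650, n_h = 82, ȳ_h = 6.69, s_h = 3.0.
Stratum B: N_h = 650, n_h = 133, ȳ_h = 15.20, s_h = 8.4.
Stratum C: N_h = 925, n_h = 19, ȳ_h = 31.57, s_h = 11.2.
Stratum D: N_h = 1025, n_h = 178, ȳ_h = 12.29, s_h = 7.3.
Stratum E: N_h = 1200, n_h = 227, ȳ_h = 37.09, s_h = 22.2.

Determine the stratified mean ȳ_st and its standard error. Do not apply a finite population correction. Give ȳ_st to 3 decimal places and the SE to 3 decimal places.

ȳ_st ≈ 22.592, SE ≈ 0.688

ȳ_st = Σ W_h ȳ_h = (650·6.69 + 650·15.20 + 925·31.57 + 1025·12.29 + 1200·37.09)/4450 = 22.59236
V̂(ȳ_st) = Σ W_h² s_h²/n_h, with W_h = N_h/N and N = 4450:
  stratum A: (650/4450)²·3.0²/82 = 0.00234172
  stratum B: (650/4450)²·8.4²/133 = 0.0113191
  stratum C: (925/4450)²·11.2²/19 = 0.285263
  stratum D: (1025/4450)²·7.3²/178 = 0.0158838
  stratum E: (1200/4450)²·22.2²/227 = 0.157878
V̂(ȳ_st) = 0.472686
SE(ȳ_st) = √0.472686 = 0.687522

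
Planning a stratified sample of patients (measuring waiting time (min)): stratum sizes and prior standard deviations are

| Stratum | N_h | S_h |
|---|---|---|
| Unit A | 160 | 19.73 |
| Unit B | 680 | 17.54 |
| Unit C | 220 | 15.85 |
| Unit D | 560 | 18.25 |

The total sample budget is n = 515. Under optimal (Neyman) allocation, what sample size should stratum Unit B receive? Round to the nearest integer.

Neyman allocation: n_h = n · N_h S_h / Σ N_i S_i, with n = 515.
  stratum Unit A: N_h·S_h = 160·19.73 = 3156.80
  stratum Unit B: N_h·S_h = 680·17.54 = 11927.20
  stratum Unit C: N_h·S_h = 220·15.85 = 3487.00
  stratum Unit D: N_h·S_h = 560·18.25 = 10220.00
Σ N_h S_h = 28791.00
n for stratum Unit B = 515·11927.20/28791.00 = 213.348 → 213

213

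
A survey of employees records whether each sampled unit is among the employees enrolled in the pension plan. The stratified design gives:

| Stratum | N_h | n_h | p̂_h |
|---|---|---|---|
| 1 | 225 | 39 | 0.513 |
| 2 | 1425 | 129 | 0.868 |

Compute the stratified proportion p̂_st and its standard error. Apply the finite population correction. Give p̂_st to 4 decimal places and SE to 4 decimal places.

p̂_st ≈ 0.8196, SE ≈ 0.0266

N = 1650; stratum weights W_h = N_h/N.
p̂_st = Σ W_h p̂_h = (225·0.513 + 1425·0.868)/1650 = 0.81959
V̂(p̂_st) = Σ W_h² (1 − n_h/N_h) p̂_h(1−p̂_h)/(n_h−1):
  stratum 1: (225/1650)²·(1 − 39/225)·0.513·0.487/38 = 0.000101063
  stratum 2: (1425/1650)²·(1 − 129/1425)·0.868·0.132/128 = 0.000607205
V̂(p̂_st) = 0.000708268; SE = √V̂ = 0.0266133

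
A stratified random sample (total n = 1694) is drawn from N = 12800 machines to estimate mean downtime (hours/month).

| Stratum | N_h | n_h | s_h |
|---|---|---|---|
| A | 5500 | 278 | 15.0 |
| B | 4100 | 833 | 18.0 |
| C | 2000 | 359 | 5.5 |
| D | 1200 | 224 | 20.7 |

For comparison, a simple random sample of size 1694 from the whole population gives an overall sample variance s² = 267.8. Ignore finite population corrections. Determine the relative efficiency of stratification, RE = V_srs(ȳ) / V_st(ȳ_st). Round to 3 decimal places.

V̂(ȳ_st) = Σ W_h² s_h²/n_h, with W_h = N_h/N and N = 12800:
  stratum A: (5500/12800)²·15.0²/278 = 0.149432
  stratum B: (4100/12800)²·18.0²/833 = 0.0399069
  stratum C: (2000/12800)²·5.5²/359 = 0.00205717
  stratum D: (1200/12800)²·20.7²/224 = 0.0168126
V_st = 0.208209
V_srs = s²/n = 267.8/1694 = 0.158087
Relative efficiency = V_srs / V_st = 0.158087/0.208209 = 0.7593

RE ≈ 0.759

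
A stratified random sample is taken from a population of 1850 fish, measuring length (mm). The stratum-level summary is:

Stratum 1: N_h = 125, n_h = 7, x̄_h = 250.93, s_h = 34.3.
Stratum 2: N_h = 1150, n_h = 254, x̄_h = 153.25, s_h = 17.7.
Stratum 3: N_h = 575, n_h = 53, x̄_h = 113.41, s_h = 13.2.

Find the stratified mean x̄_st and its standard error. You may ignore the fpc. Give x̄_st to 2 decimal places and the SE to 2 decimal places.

x̄_st ≈ 147.47, SE ≈ 1.25

x̄_st = Σ W_h x̄_h = (125·250.93 + 1150·153.25 + 575·113.41)/1850 = 147.46730
V̂(x̄_st) = Σ W_h² s_h²/n_h, with W_h = N_h/N and N = 1850:
  stratum 1: (125/1850)²·34.3²/7 = 0.767303
  stratum 2: (1150/1850)²·17.7²/254 = 0.476612
  stratum 3: (575/1850)²·13.2²/53 = 0.317588
V̂(x̄_st) = 1.5615
SE(x̄_st) = √1.5615 = 1.2496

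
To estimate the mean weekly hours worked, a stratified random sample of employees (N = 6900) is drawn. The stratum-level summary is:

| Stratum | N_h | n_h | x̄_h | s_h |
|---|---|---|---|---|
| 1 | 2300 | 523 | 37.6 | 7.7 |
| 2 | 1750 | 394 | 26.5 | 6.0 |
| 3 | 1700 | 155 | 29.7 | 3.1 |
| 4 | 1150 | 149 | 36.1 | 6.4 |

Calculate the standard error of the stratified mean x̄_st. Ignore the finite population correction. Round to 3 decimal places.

V̂(x̄_st) = Σ W_h² s_h²/n_h, with W_h = N_h/N and N = 6900:
  stratum 1: (2300/6900)²·7.7²/523 = 0.0125961
  stratum 2: (1750/6900)²·6.0²/394 = 0.00587739
  stratum 3: (1700/6900)²·3.1²/155 = 0.0037635
  stratum 4: (1150/6900)²·6.4²/149 = 0.00763609
V̂(x̄_st) = 0.0298731
SE(x̄_st) = √0.0298731 = 0.172838

SE(x̄_st) ≈ 0.173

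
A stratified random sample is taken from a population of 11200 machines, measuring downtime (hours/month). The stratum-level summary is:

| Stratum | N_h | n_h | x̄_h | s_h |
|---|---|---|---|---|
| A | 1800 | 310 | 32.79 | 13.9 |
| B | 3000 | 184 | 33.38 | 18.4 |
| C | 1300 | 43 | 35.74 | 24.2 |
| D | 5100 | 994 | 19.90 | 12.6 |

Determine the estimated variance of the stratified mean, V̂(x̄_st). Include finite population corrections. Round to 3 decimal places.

V̂(x̄_st) ≈ 0.341

V̂(x̄_st) = Σ W_h² (1 − n_h/N_h) s_h²/n_h, with W_h = N_h/N and N = 11200:
  stratum A: (1800/11200)²·(1 − 310/1800)·13.9²/310 = 0.0133257
  stratum B: (3000/11200)²·(1 − 184/3000)·18.4²/184 = 0.123918
  stratum C: (1300/11200)²·(1 − 43/1300)·24.2²/43 = 0.177421
  stratum D: (5100/11200)²·(1 − 994/5100)·12.6²/994 = 0.0266629
V̂(x̄_st) = 0.341328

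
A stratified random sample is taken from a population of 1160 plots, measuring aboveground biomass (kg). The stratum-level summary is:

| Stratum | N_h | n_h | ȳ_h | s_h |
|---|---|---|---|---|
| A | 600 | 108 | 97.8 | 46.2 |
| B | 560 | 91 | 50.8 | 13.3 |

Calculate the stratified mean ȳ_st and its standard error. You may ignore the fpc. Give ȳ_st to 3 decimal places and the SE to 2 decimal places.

ȳ_st = Σ W_h ȳ_h = (600·97.8 + 560·50.8)/1160 = 75.11034
V̂(ȳ_st) = Σ W_h² s_h²/n_h, with W_h = N_h/N and N = 1160:
  stratum A: (600/1160)²·46.2²/108 = 5.28746
  stratum B: (560/1160)²·13.3²/91 = 0.453025
V̂(ȳ_st) = 5.74048
SE(ȳ_st) = √5.74048 = 2.39593

ȳ_st ≈ 75.110, SE ≈ 2.40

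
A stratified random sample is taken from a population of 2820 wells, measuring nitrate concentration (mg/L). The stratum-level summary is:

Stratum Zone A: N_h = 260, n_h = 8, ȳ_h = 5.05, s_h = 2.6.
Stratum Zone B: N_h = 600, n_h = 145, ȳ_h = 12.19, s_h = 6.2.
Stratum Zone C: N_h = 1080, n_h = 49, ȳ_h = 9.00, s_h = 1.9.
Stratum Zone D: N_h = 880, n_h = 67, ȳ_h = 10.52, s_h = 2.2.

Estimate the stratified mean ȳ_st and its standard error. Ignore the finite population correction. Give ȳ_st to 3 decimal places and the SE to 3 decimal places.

ȳ_st = Σ W_h ȳ_h = (260·5.05 + 600·12.19 + 1080·9.00 + 880·10.52)/2820 = 9.78887
V̂(ȳ_st) = Σ W_h² s_h²/n_h, with W_h = N_h/N and N = 2820:
  stratum Zone A: (260/2820)²·2.6²/8 = 0.00718299
  stratum Zone B: (600/2820)²·6.2²/145 = 0.0120011
  stratum Zone C: (1080/2820)²·1.9²/49 = 0.0108059
  stratum Zone D: (880/2820)²·2.2²/67 = 0.00703457
V̂(ȳ_st) = 0.0370245
SE(ȳ_st) = √0.0370245 = 0.192418

ȳ_st ≈ 9.789, SE ≈ 0.192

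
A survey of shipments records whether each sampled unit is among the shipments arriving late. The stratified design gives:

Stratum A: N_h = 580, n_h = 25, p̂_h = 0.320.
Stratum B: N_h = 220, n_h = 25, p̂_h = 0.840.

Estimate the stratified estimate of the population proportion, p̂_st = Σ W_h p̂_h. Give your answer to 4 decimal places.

p̂_st ≈ 0.4630

N = 800; stratum weights W_h = N_h/N.
p̂_st = Σ W_h p̂_h = (580·0.320 + 220·0.840)/800 = 0.46300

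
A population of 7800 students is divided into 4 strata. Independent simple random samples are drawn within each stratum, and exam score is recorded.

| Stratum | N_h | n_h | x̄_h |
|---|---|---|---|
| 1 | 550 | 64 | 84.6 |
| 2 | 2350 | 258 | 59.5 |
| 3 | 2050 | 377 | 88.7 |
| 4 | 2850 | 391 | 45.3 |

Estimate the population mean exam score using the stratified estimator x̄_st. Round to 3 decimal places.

N = Σ N_h = 7800. Stratum weights W_h = N_h/N.
x̄_st = (550·84.6 + 2350·59.5 + 2050·88.7 + 2850·45.3) / 7800 = 63.75577

x̄_st ≈ 63.756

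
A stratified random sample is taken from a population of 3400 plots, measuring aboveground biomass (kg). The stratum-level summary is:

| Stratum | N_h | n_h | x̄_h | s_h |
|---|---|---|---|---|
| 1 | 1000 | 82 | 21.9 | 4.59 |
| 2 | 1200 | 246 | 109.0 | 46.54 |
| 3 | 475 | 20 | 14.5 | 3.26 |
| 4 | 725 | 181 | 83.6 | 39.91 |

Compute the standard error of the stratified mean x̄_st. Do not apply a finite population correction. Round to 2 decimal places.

V̂(x̄_st) = Σ W_h² s_h²/n_h, with W_h = N_h/N and N = 3400:
  stratum 1: (1000/3400)²·4.59²/82 = 0.0222256
  stratum 2: (1200/3400)²·46.54²/246 = 1.09679
  stratum 3: (475/3400)²·3.26²/20 = 0.0103713
  stratum 4: (725/3400)²·39.91²/181 = 0.400132
V̂(x̄_st) = 1.52952
SE(x̄_st) = √1.52952 = 1.23674

SE(x̄_st) ≈ 1.24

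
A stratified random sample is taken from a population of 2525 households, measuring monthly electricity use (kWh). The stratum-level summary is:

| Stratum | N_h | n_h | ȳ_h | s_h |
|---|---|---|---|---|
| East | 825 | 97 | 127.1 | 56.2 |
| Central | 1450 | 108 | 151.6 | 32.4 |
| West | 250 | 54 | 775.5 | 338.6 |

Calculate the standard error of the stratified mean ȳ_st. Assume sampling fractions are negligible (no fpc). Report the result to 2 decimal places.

SE(ȳ_st) ≈ 5.24

V̂(ȳ_st) = Σ W_h² s_h²/n_h, with W_h = N_h/N and N = 2525:
  stratum East: (825/2525)²·56.2²/97 = 3.47605
  stratum Central: (1450/2525)²·32.4²/108 = 3.20538
  stratum West: (250/2525)²·338.6²/54 = 20.8131
V̂(ȳ_st) = 27.4946
SE(ȳ_st) = √27.4946 = 5.24353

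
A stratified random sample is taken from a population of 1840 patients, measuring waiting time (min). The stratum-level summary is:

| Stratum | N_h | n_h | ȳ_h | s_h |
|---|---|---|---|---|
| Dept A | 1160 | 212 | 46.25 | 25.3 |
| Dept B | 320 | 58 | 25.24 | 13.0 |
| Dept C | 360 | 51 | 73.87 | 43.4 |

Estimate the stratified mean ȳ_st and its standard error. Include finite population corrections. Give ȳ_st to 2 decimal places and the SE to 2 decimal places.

ȳ_st ≈ 48.00, SE ≈ 1.51

ȳ_st = Σ W_h ȳ_h = (1160·46.25 + 320·25.24 + 360·73.87)/1840 = 48.00000
V̂(ȳ_st) = Σ W_h² (1 − n_h/N_h) s_h²/n_h, with W_h = N_h/N and N = 1840:
  stratum Dept A: (1160/1840)²·(1 − 212/1160)·25.3²/212 = 0.980699
  stratum Dept B: (320/1840)²·(1 − 58/320)·13.0²/58 = 0.0721563
  stratum Dept C: (360/1840)²·(1 − 51/360)·43.4²/51 = 1.21349
V̂(ȳ_st) = 2.26634
SE(ȳ_st) = √2.26634 = 1.50544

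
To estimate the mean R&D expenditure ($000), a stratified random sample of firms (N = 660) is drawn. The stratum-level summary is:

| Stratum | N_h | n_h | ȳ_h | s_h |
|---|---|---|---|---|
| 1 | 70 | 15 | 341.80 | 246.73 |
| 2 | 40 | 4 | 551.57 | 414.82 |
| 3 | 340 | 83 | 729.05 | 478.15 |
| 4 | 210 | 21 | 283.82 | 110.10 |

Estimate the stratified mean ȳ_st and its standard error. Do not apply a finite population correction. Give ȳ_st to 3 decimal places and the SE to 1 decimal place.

ȳ_st = Σ W_h ȳ_h = (70·341.80 + 40·551.57 + 340·729.05 + 210·283.82)/660 = 535.55758
V̂(ȳ_st) = Σ W_h² s_h²/n_h, with W_h = N_h/N and N = 660:
  stratum 1: (70/660)²·246.73²/15 = 45.6521
  stratum 2: (40/660)²·414.82²/4 = 158.013
  stratum 3: (340/660)²·478.15²/83 = 731.005
  stratum 4: (210/660)²·110.10²/21 = 58.4394
V̂(ȳ_st) = 993.109
SE(ȳ_st) = √993.109 = 31.5136

ȳ_st ≈ 535.558, SE ≈ 31.5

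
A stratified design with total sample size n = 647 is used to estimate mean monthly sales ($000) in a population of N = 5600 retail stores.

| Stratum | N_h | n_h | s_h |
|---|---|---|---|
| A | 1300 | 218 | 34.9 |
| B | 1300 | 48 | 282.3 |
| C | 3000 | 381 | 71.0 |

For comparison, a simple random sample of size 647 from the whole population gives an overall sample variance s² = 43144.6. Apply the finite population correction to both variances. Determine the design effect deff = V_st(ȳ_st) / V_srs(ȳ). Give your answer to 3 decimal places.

V̂(ȳ_st) = Σ W_h² (1 − n_h/N_h) s_h²/n_h, with W_h = N_h/N and N = 5600:
  stratum A: (1300/5600)²·(1 − 218/1300)·34.9²/218 = 0.250605
  stratum B: (1300/5600)²·(1 − 48/1300)·282.3²/48 = 86.1692
  stratum C: (3000/5600)²·(1 − 381/3000)·71.0²/381 = 3.31492
V_st = 89.7347
V_srs = (1 − 647/5600)·43144.6/647 = 58.9797
deff = V_st / V_srs = 89.7347/58.9797 = 1.5215

deff ≈ 1.521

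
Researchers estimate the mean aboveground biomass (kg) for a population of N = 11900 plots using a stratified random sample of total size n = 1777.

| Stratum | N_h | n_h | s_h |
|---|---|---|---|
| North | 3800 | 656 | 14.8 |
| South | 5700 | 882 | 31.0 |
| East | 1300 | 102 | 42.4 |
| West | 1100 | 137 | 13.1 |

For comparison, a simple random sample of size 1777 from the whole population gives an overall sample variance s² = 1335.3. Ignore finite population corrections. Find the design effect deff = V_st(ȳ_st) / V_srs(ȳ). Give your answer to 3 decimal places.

deff ≈ 0.672

V̂(ȳ_st) = Σ W_h² s_h²/n_h, with W_h = N_h/N and N = 11900:
  stratum North: (3800/11900)²·14.8²/656 = 0.0340481
  stratum South: (5700/11900)²·31.0²/882 = 0.249983
  stratum East: (1300/11900)²·42.4²/102 = 0.210341
  stratum West: (1100/11900)²·13.1²/137 = 0.0107032
V_st = 0.505076
V_srs = s²/n = 1335.3/1777 = 0.751435
deff = V_st / V_srs = 0.505076/0.751435 = 0.6721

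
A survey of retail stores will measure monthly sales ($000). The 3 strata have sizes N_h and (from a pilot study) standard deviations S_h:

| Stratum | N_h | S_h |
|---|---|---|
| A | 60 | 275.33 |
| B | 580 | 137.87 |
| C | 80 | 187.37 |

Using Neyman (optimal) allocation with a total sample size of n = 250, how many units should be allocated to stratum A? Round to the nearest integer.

Neyman allocation: n_h = n · N_h S_h / Σ N_i S_i, with n = 250.
  stratum A: N_h·S_h = 60·275.33 = 16519.80
  stratum B: N_h·S_h = 580·137.87 = 79964.60
  stratum C: N_h·S_h = 80·187.37 = 14989.60
Σ N_h S_h = 111474.00
n for stratum A = 250·16519.80/111474.00 = 37.049 → 37

37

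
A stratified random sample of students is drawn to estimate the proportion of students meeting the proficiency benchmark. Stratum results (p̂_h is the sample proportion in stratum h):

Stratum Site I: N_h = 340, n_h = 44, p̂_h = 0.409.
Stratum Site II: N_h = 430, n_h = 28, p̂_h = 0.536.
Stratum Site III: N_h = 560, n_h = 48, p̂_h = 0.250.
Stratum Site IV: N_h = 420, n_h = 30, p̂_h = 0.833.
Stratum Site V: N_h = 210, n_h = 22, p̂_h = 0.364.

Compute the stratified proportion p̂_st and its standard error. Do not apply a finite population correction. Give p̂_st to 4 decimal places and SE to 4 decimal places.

N = 1960; stratum weights W_h = N_h/N.
p̂_st = Σ W_h p̂_h = (340·0.409 + 430·0.536 + 560·0.250 + 420·0.833 + 210·0.364)/1960 = 0.47747
V̂(p̂_st) = Σ W_h² p̂_h(1−p̂_h)/(n_h−1):
  stratum Site I: (340/1960)²·0.409·0.591/43 = 0.000169156
  stratum Site II: (430/1960)²·0.536·0.464/27 = 0.000443347
  stratum Site III: (560/1960)²·0.250·0.750/47 = 0.000325662
  stratum Site IV: (420/1960)²·0.833·0.167/29 = 0.000220267
  stratum Site V: (210/1960)²·0.364·0.636/21 = 0.000126551
V̂(p̂_st) = 0.00128498; SE = √V̂ = 0.0358467

p̂_st ≈ 0.4775, SE ≈ 0.0358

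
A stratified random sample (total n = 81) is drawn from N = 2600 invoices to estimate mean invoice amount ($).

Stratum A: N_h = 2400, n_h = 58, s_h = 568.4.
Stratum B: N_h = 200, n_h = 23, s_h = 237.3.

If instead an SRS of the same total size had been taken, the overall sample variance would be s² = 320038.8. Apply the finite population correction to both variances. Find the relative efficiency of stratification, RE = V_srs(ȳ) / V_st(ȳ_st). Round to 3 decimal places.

RE ≈ 0.824

V̂(ȳ_st) = Σ W_h² (1 − n_h/N_h) s_h²/n_h, with W_h = N_h/N and N = 2600:
  stratum A: (2400/2600)²·(1 − 58/2400)·568.4²/58 = 4631.61
  stratum B: (200/2600)²·(1 − 23/200)·237.3²/23 = 12.8211
V_st = 4644.43
V_srs = (1 − 81/2600)·320038.8/81 = 3828
Relative efficiency = V_srs / V_st = 3828/4644.43 = 0.8242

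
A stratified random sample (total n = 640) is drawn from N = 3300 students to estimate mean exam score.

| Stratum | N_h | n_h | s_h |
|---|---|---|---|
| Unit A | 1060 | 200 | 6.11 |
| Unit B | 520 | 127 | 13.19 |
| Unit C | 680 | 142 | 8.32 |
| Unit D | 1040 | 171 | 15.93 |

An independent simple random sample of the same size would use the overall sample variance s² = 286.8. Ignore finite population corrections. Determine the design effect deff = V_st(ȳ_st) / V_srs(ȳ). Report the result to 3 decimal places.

deff ≈ 0.494

V̂(ȳ_st) = Σ W_h² s_h²/n_h, with W_h = N_h/N and N = 3300:
  stratum Unit A: (1060/3300)²·6.11²/200 = 0.0192591
  stratum Unit B: (520/3300)²·13.19²/127 = 0.0340145
  stratum Unit C: (680/3300)²·8.32²/142 = 0.0206989
  stratum Unit D: (1040/3300)²·15.93²/171 = 0.147392
V_st = 0.221365
V_srs = s²/n = 286.8/640 = 0.448125
deff = V_st / V_srs = 0.221365/0.448125 = 0.4940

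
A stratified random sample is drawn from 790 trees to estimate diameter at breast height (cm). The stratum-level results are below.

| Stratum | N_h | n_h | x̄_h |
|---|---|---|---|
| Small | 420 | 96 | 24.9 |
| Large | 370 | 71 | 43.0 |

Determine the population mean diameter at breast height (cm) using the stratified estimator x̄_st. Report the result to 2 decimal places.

x̄_st ≈ 33.38

N = Σ N_h = 790. Stratum weights W_h = N_h/N.
x̄_st = (420·24.9 + 370·43.0) / 790 = 33.3772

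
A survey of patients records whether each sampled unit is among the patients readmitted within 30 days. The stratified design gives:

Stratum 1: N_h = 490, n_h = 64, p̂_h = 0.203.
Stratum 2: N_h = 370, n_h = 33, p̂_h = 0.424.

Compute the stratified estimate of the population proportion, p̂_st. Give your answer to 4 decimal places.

p̂_st ≈ 0.2981

N = 860; stratum weights W_h = N_h/N.
p̂_st = Σ W_h p̂_h = (490·0.203 + 370·0.424)/860 = 0.29808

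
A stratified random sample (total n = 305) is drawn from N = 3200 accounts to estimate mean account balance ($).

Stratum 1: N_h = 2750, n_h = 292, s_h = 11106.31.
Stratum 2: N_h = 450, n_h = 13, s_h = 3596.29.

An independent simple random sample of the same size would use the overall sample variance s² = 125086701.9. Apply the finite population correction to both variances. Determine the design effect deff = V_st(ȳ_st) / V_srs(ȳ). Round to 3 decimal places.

deff ≈ 0.803

V̂(ȳ_st) = Σ W_h² (1 − n_h/N_h) s_h²/n_h, with W_h = N_h/N and N = 3200:
  stratum 1: (2750/3200)²·(1 − 292/2750)·11106.31²/292 = 278850
  stratum 2: (450/3200)²·(1 − 13/450)·3596.29²/13 = 19105.6
V_st = 297956
V_srs = (1 − 305/3200)·125086701.9/305 = 371031
deff = V_st / V_srs = 297956/371031 = 0.8030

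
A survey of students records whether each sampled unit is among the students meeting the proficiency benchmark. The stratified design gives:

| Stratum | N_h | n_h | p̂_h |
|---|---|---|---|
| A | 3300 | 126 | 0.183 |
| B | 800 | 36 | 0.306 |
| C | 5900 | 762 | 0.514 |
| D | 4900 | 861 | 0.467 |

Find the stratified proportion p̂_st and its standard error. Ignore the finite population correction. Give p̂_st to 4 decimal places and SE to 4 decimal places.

p̂_st ≈ 0.4141, SE ≈ 0.0126

N = 14900; stratum weights W_h = N_h/N.
p̂_st = Σ W_h p̂_h = (3300·0.183 + 800·0.306 + 5900·0.514 + 4900·0.467)/14900 = 0.41407
V̂(p̂_st) = Σ W_h² p̂_h(1−p̂_h)/(n_h−1):
  stratum A: (3300/14900)²·0.183·0.817/125 = 5.86703e-05
  stratum B: (800/14900)²·0.306·0.694/35 = 1.74912e-05
  stratum C: (5900/14900)²·0.514·0.486/761 = 5.14691e-05
  stratum D: (4900/14900)²·0.467·0.533/860 = 3.13015e-05
V̂(p̂_st) = 0.000158932; SE = √V̂ = 0.0126068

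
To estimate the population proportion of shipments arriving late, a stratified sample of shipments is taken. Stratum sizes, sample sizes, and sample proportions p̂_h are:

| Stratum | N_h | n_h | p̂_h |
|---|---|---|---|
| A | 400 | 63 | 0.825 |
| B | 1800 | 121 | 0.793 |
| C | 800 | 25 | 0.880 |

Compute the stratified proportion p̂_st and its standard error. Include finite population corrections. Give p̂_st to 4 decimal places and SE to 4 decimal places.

p̂_st ≈ 0.8205, SE ≈ 0.0282

N = 3000; stratum weights W_h = N_h/N.
p̂_st = Σ W_h p̂_h = (400·0.825 + 1800·0.793 + 800·0.880)/3000 = 0.82047
V̂(p̂_st) = Σ W_h² (1 − n_h/N_h) p̂_h(1−p̂_h)/(n_h−1):
  stratum A: (400/3000)²·(1 − 63/400)·0.825·0.175/62 = 3.48777e-05
  stratum B: (1800/3000)²·(1 − 121/1800)·0.793·0.207/120 = 0.000459349
  stratum C: (800/3000)²·(1 − 25/800)·0.880·0.120/24 = 0.000303111
V̂(p̂_st) = 0.000797338; SE = √V̂ = 0.0282372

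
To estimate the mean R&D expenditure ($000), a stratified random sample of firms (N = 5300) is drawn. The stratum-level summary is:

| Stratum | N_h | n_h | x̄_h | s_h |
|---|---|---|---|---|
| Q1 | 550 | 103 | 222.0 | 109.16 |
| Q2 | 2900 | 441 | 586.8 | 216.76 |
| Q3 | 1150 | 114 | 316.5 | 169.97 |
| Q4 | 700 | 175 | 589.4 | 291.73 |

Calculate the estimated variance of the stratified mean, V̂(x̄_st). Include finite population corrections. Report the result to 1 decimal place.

V̂(x̄_st) = Σ W_h² (1 − n_h/N_h) s_h²/n_h, with W_h = N_h/N and N = 5300:
  stratum Q1: (550/5300)²·(1 − 103/550)·109.16²/103 = 1.01253
  stratum Q2: (2900/5300)²·(1 − 441/2900)·216.76²/441 = 27.0473
  stratum Q3: (1150/5300)²·(1 − 114/1150)·169.97²/114 = 10.7484
  stratum Q4: (700/5300)²·(1 − 175/700)·291.73²/175 = 6.36253
V̂(x̄_st) = 45.1708

V̂(x̄_st) ≈ 45.2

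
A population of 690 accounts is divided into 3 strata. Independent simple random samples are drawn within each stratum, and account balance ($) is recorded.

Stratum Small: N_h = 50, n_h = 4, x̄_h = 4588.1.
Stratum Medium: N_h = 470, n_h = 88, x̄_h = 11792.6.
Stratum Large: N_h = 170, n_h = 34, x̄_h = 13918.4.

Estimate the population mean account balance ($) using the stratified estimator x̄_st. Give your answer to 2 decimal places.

N = Σ N_h = 690. Stratum weights W_h = N_h/N.
x̄_st = (50·4588.1 + 470·11792.6 + 170·13918.4) / 690 = 11794.2826

x̄_st ≈ 11794.28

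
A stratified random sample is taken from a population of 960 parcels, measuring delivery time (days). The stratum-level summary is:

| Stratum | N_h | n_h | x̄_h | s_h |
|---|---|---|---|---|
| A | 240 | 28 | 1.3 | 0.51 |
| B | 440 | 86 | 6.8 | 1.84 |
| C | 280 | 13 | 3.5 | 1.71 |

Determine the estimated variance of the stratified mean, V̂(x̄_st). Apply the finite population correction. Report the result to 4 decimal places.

V̂(x̄_st) ≈ 0.0254

V̂(x̄_st) = Σ W_h² (1 − n_h/N_h) s_h²/n_h, with W_h = N_h/N and N = 960:
  stratum A: (240/960)²·(1 − 28/240)·0.51²/28 = 0.000512846
  stratum B: (440/960)²·(1 − 86/440)·1.84²/86 = 0.00665351
  stratum C: (280/960)²·(1 − 13/280)·1.71²/13 = 0.0182463
V̂(x̄_st) = 0.0254127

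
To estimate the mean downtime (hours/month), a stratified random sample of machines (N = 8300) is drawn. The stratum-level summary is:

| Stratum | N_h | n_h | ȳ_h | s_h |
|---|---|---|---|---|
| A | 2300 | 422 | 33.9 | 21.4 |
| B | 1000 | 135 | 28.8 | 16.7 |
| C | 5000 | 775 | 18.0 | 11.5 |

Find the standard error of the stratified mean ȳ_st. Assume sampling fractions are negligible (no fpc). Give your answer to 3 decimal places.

V̂(ȳ_st) = Σ W_h² s_h²/n_h, with W_h = N_h/N and N = 8300:
  stratum A: (2300/8300)²·21.4²/422 = 0.0833325
  stratum B: (1000/8300)²·16.7²/135 = 0.0299877
  stratum C: (5000/8300)²·11.5²/775 = 0.0619267
V̂(ȳ_st) = 0.175247
SE(ȳ_st) = √0.175247 = 0.418625

SE(ȳ_st) ≈ 0.419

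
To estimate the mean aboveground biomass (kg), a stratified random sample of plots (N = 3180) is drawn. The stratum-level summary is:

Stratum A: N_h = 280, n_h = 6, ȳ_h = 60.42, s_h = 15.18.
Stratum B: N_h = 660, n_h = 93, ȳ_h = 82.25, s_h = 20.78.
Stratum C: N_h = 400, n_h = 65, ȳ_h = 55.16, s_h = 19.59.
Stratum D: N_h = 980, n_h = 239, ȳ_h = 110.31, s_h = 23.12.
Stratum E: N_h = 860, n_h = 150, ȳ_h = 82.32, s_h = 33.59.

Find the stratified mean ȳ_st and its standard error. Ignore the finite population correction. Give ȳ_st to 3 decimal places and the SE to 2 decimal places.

ȳ_st ≈ 85.587, SE ≈ 1.16

ȳ_st = Σ W_h ȳ_h = (280·60.42 + 660·82.25 + 400·55.16 + 980·110.31 + 860·82.32)/3180 = 85.58667
V̂(ȳ_st) = Σ W_h² s_h²/n_h, with W_h = N_h/N and N = 3180:
  stratum A: (280/3180)²·15.18²/6 = 0.297752
  stratum B: (660/3180)²·20.78²/93 = 0.200005
  stratum C: (400/3180)²·19.59²/65 = 0.093416
  stratum D: (980/3180)²·23.12²/239 = 0.21241
  stratum E: (860/3180)²·33.59²/150 = 0.550138
V̂(ȳ_st) = 1.35372
SE(ȳ_st) = √1.35372 = 1.1635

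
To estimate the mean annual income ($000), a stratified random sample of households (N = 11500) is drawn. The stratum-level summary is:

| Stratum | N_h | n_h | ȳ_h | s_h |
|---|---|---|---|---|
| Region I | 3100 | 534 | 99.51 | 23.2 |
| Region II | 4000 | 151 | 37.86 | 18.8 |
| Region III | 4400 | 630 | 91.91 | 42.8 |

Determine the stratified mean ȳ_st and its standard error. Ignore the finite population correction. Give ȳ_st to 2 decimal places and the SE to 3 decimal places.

ȳ_st = Σ W_h ȳ_h = (3100·99.51 + 4000·37.86 + 4400·91.91)/11500 = 75.15870
V̂(ȳ_st) = Σ W_h² s_h²/n_h, with W_h = N_h/N and N = 11500:
  stratum Region I: (3100/11500)²·23.2²/534 = 0.0732424
  stratum Region II: (4000/11500)²·18.8²/151 = 0.28318
  stratum Region III: (4400/11500)²·42.8²/630 = 0.425654
V̂(ȳ_st) = 0.782077
SE(ȳ_st) = √0.782077 = 0.884351

ȳ_st ≈ 75.16, SE ≈ 0.884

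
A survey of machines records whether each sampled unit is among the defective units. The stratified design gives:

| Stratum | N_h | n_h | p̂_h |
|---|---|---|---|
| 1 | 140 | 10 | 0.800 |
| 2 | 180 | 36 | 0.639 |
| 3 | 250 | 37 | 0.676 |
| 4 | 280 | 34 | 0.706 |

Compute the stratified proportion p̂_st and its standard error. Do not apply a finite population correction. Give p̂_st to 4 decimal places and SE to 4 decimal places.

p̂_st ≈ 0.6985, SE ≈ 0.0446

N = 850; stratum weights W_h = N_h/N.
p̂_st = Σ W_h p̂_h = (140·0.800 + 180·0.639 + 250·0.676 + 280·0.706)/850 = 0.69847
V̂(p̂_st) = Σ W_h² p̂_h(1−p̂_h)/(n_h−1):
  stratum 1: (140/850)²·0.800·0.200/9 = 0.000482276
  stratum 2: (180/850)²·0.639·0.361/35 = 0.000295561
  stratum 3: (250/850)²·0.676·0.324/36 = 0.000526298
  stratum 4: (280/850)²·0.706·0.294/33 = 0.000682521
V̂(p̂_st) = 0.00198666; SE = √V̂ = 0.0445719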